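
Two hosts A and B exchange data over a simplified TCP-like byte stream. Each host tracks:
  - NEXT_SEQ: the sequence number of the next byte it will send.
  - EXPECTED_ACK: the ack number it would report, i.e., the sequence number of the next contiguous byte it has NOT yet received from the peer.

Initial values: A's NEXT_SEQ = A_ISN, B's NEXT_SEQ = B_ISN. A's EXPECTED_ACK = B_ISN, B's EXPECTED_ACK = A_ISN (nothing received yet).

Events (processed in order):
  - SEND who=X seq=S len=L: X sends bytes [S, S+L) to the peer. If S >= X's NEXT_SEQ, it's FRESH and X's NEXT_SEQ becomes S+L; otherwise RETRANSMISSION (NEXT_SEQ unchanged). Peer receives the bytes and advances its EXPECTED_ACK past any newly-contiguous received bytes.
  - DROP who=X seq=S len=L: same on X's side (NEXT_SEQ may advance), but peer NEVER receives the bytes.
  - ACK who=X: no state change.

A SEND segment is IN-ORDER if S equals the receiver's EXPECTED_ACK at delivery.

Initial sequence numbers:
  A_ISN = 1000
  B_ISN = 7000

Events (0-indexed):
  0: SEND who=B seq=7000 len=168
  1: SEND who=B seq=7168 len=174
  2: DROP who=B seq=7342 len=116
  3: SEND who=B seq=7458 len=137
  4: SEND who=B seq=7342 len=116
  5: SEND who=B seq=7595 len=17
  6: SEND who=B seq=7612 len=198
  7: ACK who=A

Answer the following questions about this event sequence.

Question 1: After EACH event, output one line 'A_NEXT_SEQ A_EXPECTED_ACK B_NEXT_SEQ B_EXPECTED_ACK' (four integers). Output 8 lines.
1000 7168 7168 1000
1000 7342 7342 1000
1000 7342 7458 1000
1000 7342 7595 1000
1000 7595 7595 1000
1000 7612 7612 1000
1000 7810 7810 1000
1000 7810 7810 1000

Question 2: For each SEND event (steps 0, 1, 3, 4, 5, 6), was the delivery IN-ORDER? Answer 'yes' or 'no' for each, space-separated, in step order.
Answer: yes yes no yes yes yes

Derivation:
Step 0: SEND seq=7000 -> in-order
Step 1: SEND seq=7168 -> in-order
Step 3: SEND seq=7458 -> out-of-order
Step 4: SEND seq=7342 -> in-order
Step 5: SEND seq=7595 -> in-order
Step 6: SEND seq=7612 -> in-order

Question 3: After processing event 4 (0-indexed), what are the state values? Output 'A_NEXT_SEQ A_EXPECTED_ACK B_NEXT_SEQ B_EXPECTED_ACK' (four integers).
After event 0: A_seq=1000 A_ack=7168 B_seq=7168 B_ack=1000
After event 1: A_seq=1000 A_ack=7342 B_seq=7342 B_ack=1000
After event 2: A_seq=1000 A_ack=7342 B_seq=7458 B_ack=1000
After event 3: A_seq=1000 A_ack=7342 B_seq=7595 B_ack=1000
After event 4: A_seq=1000 A_ack=7595 B_seq=7595 B_ack=1000

1000 7595 7595 1000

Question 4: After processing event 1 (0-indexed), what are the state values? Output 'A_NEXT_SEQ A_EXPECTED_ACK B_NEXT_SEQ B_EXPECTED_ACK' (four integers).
After event 0: A_seq=1000 A_ack=7168 B_seq=7168 B_ack=1000
After event 1: A_seq=1000 A_ack=7342 B_seq=7342 B_ack=1000

1000 7342 7342 1000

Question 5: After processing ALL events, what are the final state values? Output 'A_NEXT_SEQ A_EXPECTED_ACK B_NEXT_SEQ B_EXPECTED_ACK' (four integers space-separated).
Answer: 1000 7810 7810 1000

Derivation:
After event 0: A_seq=1000 A_ack=7168 B_seq=7168 B_ack=1000
After event 1: A_seq=1000 A_ack=7342 B_seq=7342 B_ack=1000
After event 2: A_seq=1000 A_ack=7342 B_seq=7458 B_ack=1000
After event 3: A_seq=1000 A_ack=7342 B_seq=7595 B_ack=1000
After event 4: A_seq=1000 A_ack=7595 B_seq=7595 B_ack=1000
After event 5: A_seq=1000 A_ack=7612 B_seq=7612 B_ack=1000
After event 6: A_seq=1000 A_ack=7810 B_seq=7810 B_ack=1000
After event 7: A_seq=1000 A_ack=7810 B_seq=7810 B_ack=1000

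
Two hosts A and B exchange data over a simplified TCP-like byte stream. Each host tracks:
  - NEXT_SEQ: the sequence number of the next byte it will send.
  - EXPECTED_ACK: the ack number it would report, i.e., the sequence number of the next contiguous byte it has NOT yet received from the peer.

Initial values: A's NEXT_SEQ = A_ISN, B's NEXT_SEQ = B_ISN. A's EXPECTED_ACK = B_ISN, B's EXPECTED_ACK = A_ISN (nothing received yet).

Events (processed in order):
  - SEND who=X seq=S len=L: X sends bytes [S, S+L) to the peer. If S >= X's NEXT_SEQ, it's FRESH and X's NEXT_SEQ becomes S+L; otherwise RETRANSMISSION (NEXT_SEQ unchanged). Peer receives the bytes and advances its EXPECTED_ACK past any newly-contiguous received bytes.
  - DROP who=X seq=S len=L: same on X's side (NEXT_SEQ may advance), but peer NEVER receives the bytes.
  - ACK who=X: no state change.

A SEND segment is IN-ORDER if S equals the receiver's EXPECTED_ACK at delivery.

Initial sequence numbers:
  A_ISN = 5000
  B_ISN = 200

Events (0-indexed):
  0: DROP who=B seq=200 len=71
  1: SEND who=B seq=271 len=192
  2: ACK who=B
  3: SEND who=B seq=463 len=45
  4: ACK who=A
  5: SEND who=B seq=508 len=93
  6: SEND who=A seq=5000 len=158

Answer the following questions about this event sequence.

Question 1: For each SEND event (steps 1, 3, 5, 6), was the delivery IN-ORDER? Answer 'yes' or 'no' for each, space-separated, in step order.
Step 1: SEND seq=271 -> out-of-order
Step 3: SEND seq=463 -> out-of-order
Step 5: SEND seq=508 -> out-of-order
Step 6: SEND seq=5000 -> in-order

Answer: no no no yes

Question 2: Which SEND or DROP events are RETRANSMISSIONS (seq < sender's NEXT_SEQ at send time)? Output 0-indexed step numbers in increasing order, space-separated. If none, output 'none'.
Answer: none

Derivation:
Step 0: DROP seq=200 -> fresh
Step 1: SEND seq=271 -> fresh
Step 3: SEND seq=463 -> fresh
Step 5: SEND seq=508 -> fresh
Step 6: SEND seq=5000 -> fresh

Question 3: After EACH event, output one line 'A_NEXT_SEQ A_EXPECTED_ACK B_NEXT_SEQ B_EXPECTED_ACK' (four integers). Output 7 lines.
5000 200 271 5000
5000 200 463 5000
5000 200 463 5000
5000 200 508 5000
5000 200 508 5000
5000 200 601 5000
5158 200 601 5158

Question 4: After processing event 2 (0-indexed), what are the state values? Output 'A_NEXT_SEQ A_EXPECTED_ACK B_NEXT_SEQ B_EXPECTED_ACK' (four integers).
After event 0: A_seq=5000 A_ack=200 B_seq=271 B_ack=5000
After event 1: A_seq=5000 A_ack=200 B_seq=463 B_ack=5000
After event 2: A_seq=5000 A_ack=200 B_seq=463 B_ack=5000

5000 200 463 5000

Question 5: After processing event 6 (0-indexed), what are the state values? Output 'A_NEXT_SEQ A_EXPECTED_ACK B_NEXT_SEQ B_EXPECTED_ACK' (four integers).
After event 0: A_seq=5000 A_ack=200 B_seq=271 B_ack=5000
After event 1: A_seq=5000 A_ack=200 B_seq=463 B_ack=5000
After event 2: A_seq=5000 A_ack=200 B_seq=463 B_ack=5000
After event 3: A_seq=5000 A_ack=200 B_seq=508 B_ack=5000
After event 4: A_seq=5000 A_ack=200 B_seq=508 B_ack=5000
After event 5: A_seq=5000 A_ack=200 B_seq=601 B_ack=5000
After event 6: A_seq=5158 A_ack=200 B_seq=601 B_ack=5158

5158 200 601 5158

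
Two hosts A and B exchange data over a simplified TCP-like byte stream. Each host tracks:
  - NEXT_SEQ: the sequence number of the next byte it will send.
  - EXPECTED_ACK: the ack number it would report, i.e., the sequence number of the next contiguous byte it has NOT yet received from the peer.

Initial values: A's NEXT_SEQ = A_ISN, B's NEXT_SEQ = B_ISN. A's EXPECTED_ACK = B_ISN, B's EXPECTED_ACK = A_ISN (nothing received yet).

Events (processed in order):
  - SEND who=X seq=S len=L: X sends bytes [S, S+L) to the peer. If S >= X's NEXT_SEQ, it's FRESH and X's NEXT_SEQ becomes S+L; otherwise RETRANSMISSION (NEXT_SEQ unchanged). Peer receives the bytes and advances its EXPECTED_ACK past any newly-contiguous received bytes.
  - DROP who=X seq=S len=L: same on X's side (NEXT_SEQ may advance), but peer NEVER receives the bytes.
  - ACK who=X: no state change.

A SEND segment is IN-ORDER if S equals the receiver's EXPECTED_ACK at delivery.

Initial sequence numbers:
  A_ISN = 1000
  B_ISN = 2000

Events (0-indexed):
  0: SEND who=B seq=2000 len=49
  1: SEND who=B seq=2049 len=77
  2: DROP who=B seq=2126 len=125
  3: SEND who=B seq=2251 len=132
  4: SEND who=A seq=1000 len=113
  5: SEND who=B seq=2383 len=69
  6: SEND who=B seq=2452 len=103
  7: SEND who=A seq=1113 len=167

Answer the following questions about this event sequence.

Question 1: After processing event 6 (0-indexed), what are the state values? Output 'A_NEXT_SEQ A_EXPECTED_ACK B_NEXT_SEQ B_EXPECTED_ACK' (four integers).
After event 0: A_seq=1000 A_ack=2049 B_seq=2049 B_ack=1000
After event 1: A_seq=1000 A_ack=2126 B_seq=2126 B_ack=1000
After event 2: A_seq=1000 A_ack=2126 B_seq=2251 B_ack=1000
After event 3: A_seq=1000 A_ack=2126 B_seq=2383 B_ack=1000
After event 4: A_seq=1113 A_ack=2126 B_seq=2383 B_ack=1113
After event 5: A_seq=1113 A_ack=2126 B_seq=2452 B_ack=1113
After event 6: A_seq=1113 A_ack=2126 B_seq=2555 B_ack=1113

1113 2126 2555 1113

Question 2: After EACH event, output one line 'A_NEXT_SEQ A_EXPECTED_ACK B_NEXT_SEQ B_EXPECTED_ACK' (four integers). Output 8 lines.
1000 2049 2049 1000
1000 2126 2126 1000
1000 2126 2251 1000
1000 2126 2383 1000
1113 2126 2383 1113
1113 2126 2452 1113
1113 2126 2555 1113
1280 2126 2555 1280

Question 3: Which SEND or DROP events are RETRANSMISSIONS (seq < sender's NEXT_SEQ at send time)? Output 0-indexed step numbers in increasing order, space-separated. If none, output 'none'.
Step 0: SEND seq=2000 -> fresh
Step 1: SEND seq=2049 -> fresh
Step 2: DROP seq=2126 -> fresh
Step 3: SEND seq=2251 -> fresh
Step 4: SEND seq=1000 -> fresh
Step 5: SEND seq=2383 -> fresh
Step 6: SEND seq=2452 -> fresh
Step 7: SEND seq=1113 -> fresh

Answer: none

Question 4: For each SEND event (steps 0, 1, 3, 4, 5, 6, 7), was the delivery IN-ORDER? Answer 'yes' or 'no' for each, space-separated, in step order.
Answer: yes yes no yes no no yes

Derivation:
Step 0: SEND seq=2000 -> in-order
Step 1: SEND seq=2049 -> in-order
Step 3: SEND seq=2251 -> out-of-order
Step 4: SEND seq=1000 -> in-order
Step 5: SEND seq=2383 -> out-of-order
Step 6: SEND seq=2452 -> out-of-order
Step 7: SEND seq=1113 -> in-order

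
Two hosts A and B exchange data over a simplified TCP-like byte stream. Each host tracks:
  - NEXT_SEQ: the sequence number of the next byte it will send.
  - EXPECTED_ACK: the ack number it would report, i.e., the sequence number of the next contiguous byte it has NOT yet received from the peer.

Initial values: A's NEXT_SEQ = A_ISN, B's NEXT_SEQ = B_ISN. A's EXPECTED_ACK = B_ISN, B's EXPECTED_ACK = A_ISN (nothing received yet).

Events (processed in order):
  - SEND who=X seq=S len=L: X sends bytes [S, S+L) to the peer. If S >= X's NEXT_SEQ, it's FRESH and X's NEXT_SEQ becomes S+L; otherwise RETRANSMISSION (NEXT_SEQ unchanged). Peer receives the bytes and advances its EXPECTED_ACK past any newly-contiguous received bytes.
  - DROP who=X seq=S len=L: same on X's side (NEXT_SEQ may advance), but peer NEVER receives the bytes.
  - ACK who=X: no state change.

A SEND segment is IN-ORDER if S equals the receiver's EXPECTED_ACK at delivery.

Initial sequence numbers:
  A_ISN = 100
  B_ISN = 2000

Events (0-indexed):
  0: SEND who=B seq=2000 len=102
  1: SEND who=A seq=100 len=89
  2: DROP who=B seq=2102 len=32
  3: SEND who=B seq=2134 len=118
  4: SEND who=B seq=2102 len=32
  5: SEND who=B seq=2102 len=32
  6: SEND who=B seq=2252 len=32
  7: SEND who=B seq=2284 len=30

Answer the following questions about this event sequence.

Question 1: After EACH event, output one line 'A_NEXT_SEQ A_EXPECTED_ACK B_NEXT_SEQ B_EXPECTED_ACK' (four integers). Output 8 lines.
100 2102 2102 100
189 2102 2102 189
189 2102 2134 189
189 2102 2252 189
189 2252 2252 189
189 2252 2252 189
189 2284 2284 189
189 2314 2314 189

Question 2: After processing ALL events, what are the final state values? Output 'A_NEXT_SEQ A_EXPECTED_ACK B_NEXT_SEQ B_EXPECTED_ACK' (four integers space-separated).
After event 0: A_seq=100 A_ack=2102 B_seq=2102 B_ack=100
After event 1: A_seq=189 A_ack=2102 B_seq=2102 B_ack=189
After event 2: A_seq=189 A_ack=2102 B_seq=2134 B_ack=189
After event 3: A_seq=189 A_ack=2102 B_seq=2252 B_ack=189
After event 4: A_seq=189 A_ack=2252 B_seq=2252 B_ack=189
After event 5: A_seq=189 A_ack=2252 B_seq=2252 B_ack=189
After event 6: A_seq=189 A_ack=2284 B_seq=2284 B_ack=189
After event 7: A_seq=189 A_ack=2314 B_seq=2314 B_ack=189

Answer: 189 2314 2314 189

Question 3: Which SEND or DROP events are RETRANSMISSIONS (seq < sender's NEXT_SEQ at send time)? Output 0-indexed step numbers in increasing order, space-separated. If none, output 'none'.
Step 0: SEND seq=2000 -> fresh
Step 1: SEND seq=100 -> fresh
Step 2: DROP seq=2102 -> fresh
Step 3: SEND seq=2134 -> fresh
Step 4: SEND seq=2102 -> retransmit
Step 5: SEND seq=2102 -> retransmit
Step 6: SEND seq=2252 -> fresh
Step 7: SEND seq=2284 -> fresh

Answer: 4 5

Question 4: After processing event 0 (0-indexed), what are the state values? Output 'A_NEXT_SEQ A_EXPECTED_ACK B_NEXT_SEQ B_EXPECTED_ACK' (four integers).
After event 0: A_seq=100 A_ack=2102 B_seq=2102 B_ack=100

100 2102 2102 100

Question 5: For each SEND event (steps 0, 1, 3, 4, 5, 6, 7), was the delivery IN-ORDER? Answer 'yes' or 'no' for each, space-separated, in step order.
Answer: yes yes no yes no yes yes

Derivation:
Step 0: SEND seq=2000 -> in-order
Step 1: SEND seq=100 -> in-order
Step 3: SEND seq=2134 -> out-of-order
Step 4: SEND seq=2102 -> in-order
Step 5: SEND seq=2102 -> out-of-order
Step 6: SEND seq=2252 -> in-order
Step 7: SEND seq=2284 -> in-order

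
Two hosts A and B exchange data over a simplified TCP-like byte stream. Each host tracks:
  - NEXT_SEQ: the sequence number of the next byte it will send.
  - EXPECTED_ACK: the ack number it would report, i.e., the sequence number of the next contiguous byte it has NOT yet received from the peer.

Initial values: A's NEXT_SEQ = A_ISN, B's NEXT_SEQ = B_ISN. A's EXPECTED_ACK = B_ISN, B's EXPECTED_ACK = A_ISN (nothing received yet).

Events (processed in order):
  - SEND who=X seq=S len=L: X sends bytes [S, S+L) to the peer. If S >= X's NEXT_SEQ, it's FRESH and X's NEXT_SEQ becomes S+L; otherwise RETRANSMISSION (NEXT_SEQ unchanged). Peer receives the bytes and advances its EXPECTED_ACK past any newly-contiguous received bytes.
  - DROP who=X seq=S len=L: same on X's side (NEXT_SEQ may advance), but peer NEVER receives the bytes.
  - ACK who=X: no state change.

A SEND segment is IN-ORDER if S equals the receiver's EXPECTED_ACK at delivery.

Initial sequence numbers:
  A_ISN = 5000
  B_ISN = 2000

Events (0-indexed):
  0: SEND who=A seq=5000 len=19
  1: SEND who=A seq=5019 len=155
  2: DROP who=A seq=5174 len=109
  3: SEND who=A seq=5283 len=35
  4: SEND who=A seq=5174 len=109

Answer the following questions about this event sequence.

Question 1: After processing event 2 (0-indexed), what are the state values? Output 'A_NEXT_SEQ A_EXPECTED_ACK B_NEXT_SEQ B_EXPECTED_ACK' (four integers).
After event 0: A_seq=5019 A_ack=2000 B_seq=2000 B_ack=5019
After event 1: A_seq=5174 A_ack=2000 B_seq=2000 B_ack=5174
After event 2: A_seq=5283 A_ack=2000 B_seq=2000 B_ack=5174

5283 2000 2000 5174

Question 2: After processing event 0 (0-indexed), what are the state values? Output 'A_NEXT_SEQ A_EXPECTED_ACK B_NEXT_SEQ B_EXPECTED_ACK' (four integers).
After event 0: A_seq=5019 A_ack=2000 B_seq=2000 B_ack=5019

5019 2000 2000 5019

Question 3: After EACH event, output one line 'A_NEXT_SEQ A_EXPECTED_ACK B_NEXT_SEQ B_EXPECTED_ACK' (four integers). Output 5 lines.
5019 2000 2000 5019
5174 2000 2000 5174
5283 2000 2000 5174
5318 2000 2000 5174
5318 2000 2000 5318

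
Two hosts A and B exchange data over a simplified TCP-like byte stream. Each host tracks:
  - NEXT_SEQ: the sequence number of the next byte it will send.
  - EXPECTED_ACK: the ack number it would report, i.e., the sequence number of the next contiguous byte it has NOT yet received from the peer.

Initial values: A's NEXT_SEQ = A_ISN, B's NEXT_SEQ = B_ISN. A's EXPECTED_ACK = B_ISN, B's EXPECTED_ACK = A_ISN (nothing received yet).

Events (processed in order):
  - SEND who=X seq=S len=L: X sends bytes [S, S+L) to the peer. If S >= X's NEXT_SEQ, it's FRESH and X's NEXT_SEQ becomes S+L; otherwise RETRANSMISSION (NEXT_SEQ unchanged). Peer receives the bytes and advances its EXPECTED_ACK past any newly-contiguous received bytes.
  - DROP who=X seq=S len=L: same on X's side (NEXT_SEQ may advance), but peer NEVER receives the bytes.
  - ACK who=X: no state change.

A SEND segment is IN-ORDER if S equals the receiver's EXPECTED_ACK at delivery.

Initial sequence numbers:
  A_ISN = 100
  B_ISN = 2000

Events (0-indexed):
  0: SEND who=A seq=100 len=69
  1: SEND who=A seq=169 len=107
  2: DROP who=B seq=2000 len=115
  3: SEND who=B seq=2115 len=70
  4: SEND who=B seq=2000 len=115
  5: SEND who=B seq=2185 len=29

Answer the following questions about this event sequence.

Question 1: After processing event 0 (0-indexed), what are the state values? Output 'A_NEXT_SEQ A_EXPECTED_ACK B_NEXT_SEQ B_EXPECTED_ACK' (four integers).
After event 0: A_seq=169 A_ack=2000 B_seq=2000 B_ack=169

169 2000 2000 169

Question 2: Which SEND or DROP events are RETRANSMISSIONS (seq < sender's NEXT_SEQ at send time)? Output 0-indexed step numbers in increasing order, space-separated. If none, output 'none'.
Step 0: SEND seq=100 -> fresh
Step 1: SEND seq=169 -> fresh
Step 2: DROP seq=2000 -> fresh
Step 3: SEND seq=2115 -> fresh
Step 4: SEND seq=2000 -> retransmit
Step 5: SEND seq=2185 -> fresh

Answer: 4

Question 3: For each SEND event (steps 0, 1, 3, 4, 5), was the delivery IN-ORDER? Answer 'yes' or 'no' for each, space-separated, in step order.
Step 0: SEND seq=100 -> in-order
Step 1: SEND seq=169 -> in-order
Step 3: SEND seq=2115 -> out-of-order
Step 4: SEND seq=2000 -> in-order
Step 5: SEND seq=2185 -> in-order

Answer: yes yes no yes yes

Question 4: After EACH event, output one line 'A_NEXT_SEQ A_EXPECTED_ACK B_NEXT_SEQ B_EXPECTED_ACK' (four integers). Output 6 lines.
169 2000 2000 169
276 2000 2000 276
276 2000 2115 276
276 2000 2185 276
276 2185 2185 276
276 2214 2214 276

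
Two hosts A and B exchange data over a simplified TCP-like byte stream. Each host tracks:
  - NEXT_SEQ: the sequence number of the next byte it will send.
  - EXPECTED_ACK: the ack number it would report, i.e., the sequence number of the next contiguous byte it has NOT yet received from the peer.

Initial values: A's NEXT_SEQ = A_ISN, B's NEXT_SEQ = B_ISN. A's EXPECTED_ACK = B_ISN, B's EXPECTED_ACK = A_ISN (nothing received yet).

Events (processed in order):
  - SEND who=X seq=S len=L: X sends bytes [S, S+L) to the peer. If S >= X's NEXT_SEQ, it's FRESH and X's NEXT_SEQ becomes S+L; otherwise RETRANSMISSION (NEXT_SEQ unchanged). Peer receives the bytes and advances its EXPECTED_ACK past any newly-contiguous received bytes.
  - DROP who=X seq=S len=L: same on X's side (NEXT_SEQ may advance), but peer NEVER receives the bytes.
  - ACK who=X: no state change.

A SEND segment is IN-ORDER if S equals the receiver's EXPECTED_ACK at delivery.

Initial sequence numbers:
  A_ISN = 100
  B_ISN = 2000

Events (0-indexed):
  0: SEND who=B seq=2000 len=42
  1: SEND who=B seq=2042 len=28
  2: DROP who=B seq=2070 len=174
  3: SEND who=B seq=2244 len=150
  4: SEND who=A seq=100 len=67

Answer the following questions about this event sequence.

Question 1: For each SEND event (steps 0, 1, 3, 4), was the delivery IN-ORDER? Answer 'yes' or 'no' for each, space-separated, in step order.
Answer: yes yes no yes

Derivation:
Step 0: SEND seq=2000 -> in-order
Step 1: SEND seq=2042 -> in-order
Step 3: SEND seq=2244 -> out-of-order
Step 4: SEND seq=100 -> in-order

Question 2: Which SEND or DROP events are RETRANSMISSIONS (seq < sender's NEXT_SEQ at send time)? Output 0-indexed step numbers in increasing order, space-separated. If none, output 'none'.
Answer: none

Derivation:
Step 0: SEND seq=2000 -> fresh
Step 1: SEND seq=2042 -> fresh
Step 2: DROP seq=2070 -> fresh
Step 3: SEND seq=2244 -> fresh
Step 4: SEND seq=100 -> fresh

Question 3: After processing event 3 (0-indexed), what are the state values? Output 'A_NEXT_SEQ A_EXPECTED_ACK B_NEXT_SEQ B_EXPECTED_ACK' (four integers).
After event 0: A_seq=100 A_ack=2042 B_seq=2042 B_ack=100
After event 1: A_seq=100 A_ack=2070 B_seq=2070 B_ack=100
After event 2: A_seq=100 A_ack=2070 B_seq=2244 B_ack=100
After event 3: A_seq=100 A_ack=2070 B_seq=2394 B_ack=100

100 2070 2394 100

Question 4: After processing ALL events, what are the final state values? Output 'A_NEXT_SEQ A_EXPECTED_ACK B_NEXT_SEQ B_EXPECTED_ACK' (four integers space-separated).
Answer: 167 2070 2394 167

Derivation:
After event 0: A_seq=100 A_ack=2042 B_seq=2042 B_ack=100
After event 1: A_seq=100 A_ack=2070 B_seq=2070 B_ack=100
After event 2: A_seq=100 A_ack=2070 B_seq=2244 B_ack=100
After event 3: A_seq=100 A_ack=2070 B_seq=2394 B_ack=100
After event 4: A_seq=167 A_ack=2070 B_seq=2394 B_ack=167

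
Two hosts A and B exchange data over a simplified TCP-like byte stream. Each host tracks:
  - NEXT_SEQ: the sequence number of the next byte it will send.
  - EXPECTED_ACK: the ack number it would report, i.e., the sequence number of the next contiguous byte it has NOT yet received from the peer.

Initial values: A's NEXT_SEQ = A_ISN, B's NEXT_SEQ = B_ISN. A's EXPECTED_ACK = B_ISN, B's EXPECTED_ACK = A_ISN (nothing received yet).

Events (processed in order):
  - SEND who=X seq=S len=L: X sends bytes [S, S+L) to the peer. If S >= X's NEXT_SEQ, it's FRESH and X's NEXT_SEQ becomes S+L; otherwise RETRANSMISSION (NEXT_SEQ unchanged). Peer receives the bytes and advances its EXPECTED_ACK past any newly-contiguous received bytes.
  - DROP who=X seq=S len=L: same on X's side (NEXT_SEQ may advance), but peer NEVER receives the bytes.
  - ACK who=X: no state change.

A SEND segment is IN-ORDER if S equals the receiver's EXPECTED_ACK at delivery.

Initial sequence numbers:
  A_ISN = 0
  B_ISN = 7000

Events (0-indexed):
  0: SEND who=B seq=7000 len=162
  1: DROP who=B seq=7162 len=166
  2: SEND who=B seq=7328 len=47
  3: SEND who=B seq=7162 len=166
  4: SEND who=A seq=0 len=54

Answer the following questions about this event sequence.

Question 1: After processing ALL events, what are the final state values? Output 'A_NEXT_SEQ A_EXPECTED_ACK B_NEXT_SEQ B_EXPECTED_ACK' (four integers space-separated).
Answer: 54 7375 7375 54

Derivation:
After event 0: A_seq=0 A_ack=7162 B_seq=7162 B_ack=0
After event 1: A_seq=0 A_ack=7162 B_seq=7328 B_ack=0
After event 2: A_seq=0 A_ack=7162 B_seq=7375 B_ack=0
After event 3: A_seq=0 A_ack=7375 B_seq=7375 B_ack=0
After event 4: A_seq=54 A_ack=7375 B_seq=7375 B_ack=54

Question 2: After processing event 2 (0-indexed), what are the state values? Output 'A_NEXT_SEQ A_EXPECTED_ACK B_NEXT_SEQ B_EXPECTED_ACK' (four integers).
After event 0: A_seq=0 A_ack=7162 B_seq=7162 B_ack=0
After event 1: A_seq=0 A_ack=7162 B_seq=7328 B_ack=0
After event 2: A_seq=0 A_ack=7162 B_seq=7375 B_ack=0

0 7162 7375 0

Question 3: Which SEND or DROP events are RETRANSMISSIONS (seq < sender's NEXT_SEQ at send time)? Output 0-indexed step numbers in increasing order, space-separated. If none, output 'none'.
Answer: 3

Derivation:
Step 0: SEND seq=7000 -> fresh
Step 1: DROP seq=7162 -> fresh
Step 2: SEND seq=7328 -> fresh
Step 3: SEND seq=7162 -> retransmit
Step 4: SEND seq=0 -> fresh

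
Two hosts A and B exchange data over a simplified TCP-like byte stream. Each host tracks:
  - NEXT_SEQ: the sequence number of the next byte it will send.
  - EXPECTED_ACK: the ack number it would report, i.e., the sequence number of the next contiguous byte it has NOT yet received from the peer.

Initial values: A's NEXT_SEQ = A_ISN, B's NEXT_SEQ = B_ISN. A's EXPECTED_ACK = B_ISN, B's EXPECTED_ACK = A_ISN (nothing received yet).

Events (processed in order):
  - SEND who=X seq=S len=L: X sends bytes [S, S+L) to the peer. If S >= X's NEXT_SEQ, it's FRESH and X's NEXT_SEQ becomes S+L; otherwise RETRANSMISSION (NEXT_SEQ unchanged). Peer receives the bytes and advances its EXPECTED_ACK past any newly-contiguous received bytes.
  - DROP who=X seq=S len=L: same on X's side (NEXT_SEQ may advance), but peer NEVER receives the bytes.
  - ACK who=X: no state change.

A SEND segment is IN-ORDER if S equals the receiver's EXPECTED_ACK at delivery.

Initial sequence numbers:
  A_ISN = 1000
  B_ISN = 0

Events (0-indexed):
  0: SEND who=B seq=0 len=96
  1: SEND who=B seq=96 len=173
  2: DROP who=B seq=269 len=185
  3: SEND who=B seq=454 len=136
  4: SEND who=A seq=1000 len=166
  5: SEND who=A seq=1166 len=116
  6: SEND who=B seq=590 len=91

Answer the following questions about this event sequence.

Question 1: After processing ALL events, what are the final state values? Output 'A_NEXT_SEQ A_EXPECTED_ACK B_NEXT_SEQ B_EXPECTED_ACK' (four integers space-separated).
After event 0: A_seq=1000 A_ack=96 B_seq=96 B_ack=1000
After event 1: A_seq=1000 A_ack=269 B_seq=269 B_ack=1000
After event 2: A_seq=1000 A_ack=269 B_seq=454 B_ack=1000
After event 3: A_seq=1000 A_ack=269 B_seq=590 B_ack=1000
After event 4: A_seq=1166 A_ack=269 B_seq=590 B_ack=1166
After event 5: A_seq=1282 A_ack=269 B_seq=590 B_ack=1282
After event 6: A_seq=1282 A_ack=269 B_seq=681 B_ack=1282

Answer: 1282 269 681 1282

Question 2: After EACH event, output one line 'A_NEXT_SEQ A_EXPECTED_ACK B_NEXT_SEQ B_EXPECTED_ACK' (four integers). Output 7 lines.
1000 96 96 1000
1000 269 269 1000
1000 269 454 1000
1000 269 590 1000
1166 269 590 1166
1282 269 590 1282
1282 269 681 1282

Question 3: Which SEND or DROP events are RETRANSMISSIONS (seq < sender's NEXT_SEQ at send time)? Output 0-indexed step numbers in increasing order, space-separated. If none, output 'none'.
Step 0: SEND seq=0 -> fresh
Step 1: SEND seq=96 -> fresh
Step 2: DROP seq=269 -> fresh
Step 3: SEND seq=454 -> fresh
Step 4: SEND seq=1000 -> fresh
Step 5: SEND seq=1166 -> fresh
Step 6: SEND seq=590 -> fresh

Answer: none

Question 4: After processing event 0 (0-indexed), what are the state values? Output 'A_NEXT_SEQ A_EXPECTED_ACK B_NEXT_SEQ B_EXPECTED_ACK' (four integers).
After event 0: A_seq=1000 A_ack=96 B_seq=96 B_ack=1000

1000 96 96 1000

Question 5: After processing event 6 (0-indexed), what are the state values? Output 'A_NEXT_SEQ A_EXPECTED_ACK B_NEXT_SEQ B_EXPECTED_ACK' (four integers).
After event 0: A_seq=1000 A_ack=96 B_seq=96 B_ack=1000
After event 1: A_seq=1000 A_ack=269 B_seq=269 B_ack=1000
After event 2: A_seq=1000 A_ack=269 B_seq=454 B_ack=1000
After event 3: A_seq=1000 A_ack=269 B_seq=590 B_ack=1000
After event 4: A_seq=1166 A_ack=269 B_seq=590 B_ack=1166
After event 5: A_seq=1282 A_ack=269 B_seq=590 B_ack=1282
After event 6: A_seq=1282 A_ack=269 B_seq=681 B_ack=1282

1282 269 681 1282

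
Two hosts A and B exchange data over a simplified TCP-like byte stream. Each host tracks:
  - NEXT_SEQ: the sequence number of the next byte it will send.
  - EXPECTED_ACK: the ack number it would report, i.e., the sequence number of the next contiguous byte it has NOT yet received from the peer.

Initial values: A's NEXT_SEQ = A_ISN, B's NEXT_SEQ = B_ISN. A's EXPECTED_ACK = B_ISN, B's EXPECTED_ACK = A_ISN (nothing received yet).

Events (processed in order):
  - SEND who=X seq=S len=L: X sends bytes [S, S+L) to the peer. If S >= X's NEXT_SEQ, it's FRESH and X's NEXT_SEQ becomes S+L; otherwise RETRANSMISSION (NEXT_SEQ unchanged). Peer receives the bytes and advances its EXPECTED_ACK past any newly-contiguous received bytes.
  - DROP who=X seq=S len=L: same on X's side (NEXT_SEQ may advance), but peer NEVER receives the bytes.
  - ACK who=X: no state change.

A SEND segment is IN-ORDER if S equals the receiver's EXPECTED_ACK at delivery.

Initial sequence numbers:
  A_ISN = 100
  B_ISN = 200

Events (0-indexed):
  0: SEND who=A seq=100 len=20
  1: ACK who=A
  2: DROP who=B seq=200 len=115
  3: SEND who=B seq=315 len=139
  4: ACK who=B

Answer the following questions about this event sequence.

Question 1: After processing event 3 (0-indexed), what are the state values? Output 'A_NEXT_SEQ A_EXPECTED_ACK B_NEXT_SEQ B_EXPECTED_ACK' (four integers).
After event 0: A_seq=120 A_ack=200 B_seq=200 B_ack=120
After event 1: A_seq=120 A_ack=200 B_seq=200 B_ack=120
After event 2: A_seq=120 A_ack=200 B_seq=315 B_ack=120
After event 3: A_seq=120 A_ack=200 B_seq=454 B_ack=120

120 200 454 120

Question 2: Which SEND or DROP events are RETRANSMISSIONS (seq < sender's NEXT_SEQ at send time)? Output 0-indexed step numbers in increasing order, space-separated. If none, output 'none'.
Answer: none

Derivation:
Step 0: SEND seq=100 -> fresh
Step 2: DROP seq=200 -> fresh
Step 3: SEND seq=315 -> fresh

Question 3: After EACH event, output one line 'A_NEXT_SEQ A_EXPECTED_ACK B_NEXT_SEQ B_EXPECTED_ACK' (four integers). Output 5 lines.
120 200 200 120
120 200 200 120
120 200 315 120
120 200 454 120
120 200 454 120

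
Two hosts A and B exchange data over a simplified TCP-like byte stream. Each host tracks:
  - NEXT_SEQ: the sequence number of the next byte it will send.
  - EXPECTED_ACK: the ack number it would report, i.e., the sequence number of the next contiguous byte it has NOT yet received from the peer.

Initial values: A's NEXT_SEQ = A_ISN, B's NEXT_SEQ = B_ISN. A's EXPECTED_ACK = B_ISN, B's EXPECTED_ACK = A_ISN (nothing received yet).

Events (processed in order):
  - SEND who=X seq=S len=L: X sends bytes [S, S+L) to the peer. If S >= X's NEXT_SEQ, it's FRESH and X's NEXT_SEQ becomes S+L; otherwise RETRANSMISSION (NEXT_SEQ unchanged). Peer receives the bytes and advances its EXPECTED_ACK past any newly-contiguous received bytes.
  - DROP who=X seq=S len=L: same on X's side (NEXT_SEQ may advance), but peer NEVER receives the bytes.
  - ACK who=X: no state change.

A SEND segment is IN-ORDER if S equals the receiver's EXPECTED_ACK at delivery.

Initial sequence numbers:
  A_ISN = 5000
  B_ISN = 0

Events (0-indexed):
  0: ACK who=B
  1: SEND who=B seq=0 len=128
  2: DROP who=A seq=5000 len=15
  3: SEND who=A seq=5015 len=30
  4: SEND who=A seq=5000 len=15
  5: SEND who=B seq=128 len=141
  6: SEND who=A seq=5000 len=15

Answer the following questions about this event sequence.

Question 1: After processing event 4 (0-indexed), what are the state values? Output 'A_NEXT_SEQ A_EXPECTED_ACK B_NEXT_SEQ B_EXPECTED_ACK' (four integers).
After event 0: A_seq=5000 A_ack=0 B_seq=0 B_ack=5000
After event 1: A_seq=5000 A_ack=128 B_seq=128 B_ack=5000
After event 2: A_seq=5015 A_ack=128 B_seq=128 B_ack=5000
After event 3: A_seq=5045 A_ack=128 B_seq=128 B_ack=5000
After event 4: A_seq=5045 A_ack=128 B_seq=128 B_ack=5045

5045 128 128 5045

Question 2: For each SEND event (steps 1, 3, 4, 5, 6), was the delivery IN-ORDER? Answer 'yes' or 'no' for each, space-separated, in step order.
Step 1: SEND seq=0 -> in-order
Step 3: SEND seq=5015 -> out-of-order
Step 4: SEND seq=5000 -> in-order
Step 5: SEND seq=128 -> in-order
Step 6: SEND seq=5000 -> out-of-order

Answer: yes no yes yes no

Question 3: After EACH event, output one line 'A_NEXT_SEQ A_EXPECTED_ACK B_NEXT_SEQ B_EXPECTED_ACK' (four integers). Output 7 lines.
5000 0 0 5000
5000 128 128 5000
5015 128 128 5000
5045 128 128 5000
5045 128 128 5045
5045 269 269 5045
5045 269 269 5045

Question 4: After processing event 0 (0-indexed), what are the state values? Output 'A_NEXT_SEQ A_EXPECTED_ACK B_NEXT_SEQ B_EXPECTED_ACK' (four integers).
After event 0: A_seq=5000 A_ack=0 B_seq=0 B_ack=5000

5000 0 0 5000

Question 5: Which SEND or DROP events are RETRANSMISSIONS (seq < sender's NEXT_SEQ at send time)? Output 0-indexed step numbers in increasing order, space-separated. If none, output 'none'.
Answer: 4 6

Derivation:
Step 1: SEND seq=0 -> fresh
Step 2: DROP seq=5000 -> fresh
Step 3: SEND seq=5015 -> fresh
Step 4: SEND seq=5000 -> retransmit
Step 5: SEND seq=128 -> fresh
Step 6: SEND seq=5000 -> retransmit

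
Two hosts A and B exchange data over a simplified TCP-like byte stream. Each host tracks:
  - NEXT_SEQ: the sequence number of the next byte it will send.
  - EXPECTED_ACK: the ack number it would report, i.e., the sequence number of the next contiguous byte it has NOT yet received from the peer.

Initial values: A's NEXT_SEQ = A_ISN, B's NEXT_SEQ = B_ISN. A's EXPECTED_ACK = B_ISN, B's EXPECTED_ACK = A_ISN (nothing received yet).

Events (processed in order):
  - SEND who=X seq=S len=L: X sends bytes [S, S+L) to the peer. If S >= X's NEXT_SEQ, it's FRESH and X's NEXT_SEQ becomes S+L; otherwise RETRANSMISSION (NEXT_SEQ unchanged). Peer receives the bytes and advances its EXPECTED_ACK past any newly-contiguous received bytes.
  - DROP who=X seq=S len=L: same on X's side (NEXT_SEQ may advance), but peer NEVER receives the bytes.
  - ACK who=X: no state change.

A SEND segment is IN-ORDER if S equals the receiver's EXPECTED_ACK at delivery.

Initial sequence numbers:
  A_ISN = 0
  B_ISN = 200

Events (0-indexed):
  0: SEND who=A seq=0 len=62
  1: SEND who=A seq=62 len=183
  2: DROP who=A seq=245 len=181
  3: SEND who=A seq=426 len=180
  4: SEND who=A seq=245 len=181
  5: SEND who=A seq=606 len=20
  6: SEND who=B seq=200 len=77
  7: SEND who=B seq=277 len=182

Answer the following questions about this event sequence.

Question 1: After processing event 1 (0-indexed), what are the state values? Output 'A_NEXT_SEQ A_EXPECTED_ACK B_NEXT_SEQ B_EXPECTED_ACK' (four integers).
After event 0: A_seq=62 A_ack=200 B_seq=200 B_ack=62
After event 1: A_seq=245 A_ack=200 B_seq=200 B_ack=245

245 200 200 245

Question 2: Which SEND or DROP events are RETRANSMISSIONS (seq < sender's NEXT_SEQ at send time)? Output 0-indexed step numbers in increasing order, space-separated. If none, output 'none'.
Answer: 4

Derivation:
Step 0: SEND seq=0 -> fresh
Step 1: SEND seq=62 -> fresh
Step 2: DROP seq=245 -> fresh
Step 3: SEND seq=426 -> fresh
Step 4: SEND seq=245 -> retransmit
Step 5: SEND seq=606 -> fresh
Step 6: SEND seq=200 -> fresh
Step 7: SEND seq=277 -> fresh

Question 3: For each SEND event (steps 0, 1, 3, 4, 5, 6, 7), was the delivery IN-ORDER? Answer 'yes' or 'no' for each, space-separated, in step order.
Answer: yes yes no yes yes yes yes

Derivation:
Step 0: SEND seq=0 -> in-order
Step 1: SEND seq=62 -> in-order
Step 3: SEND seq=426 -> out-of-order
Step 4: SEND seq=245 -> in-order
Step 5: SEND seq=606 -> in-order
Step 6: SEND seq=200 -> in-order
Step 7: SEND seq=277 -> in-order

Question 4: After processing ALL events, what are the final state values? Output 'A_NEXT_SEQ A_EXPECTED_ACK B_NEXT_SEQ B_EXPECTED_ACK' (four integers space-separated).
After event 0: A_seq=62 A_ack=200 B_seq=200 B_ack=62
After event 1: A_seq=245 A_ack=200 B_seq=200 B_ack=245
After event 2: A_seq=426 A_ack=200 B_seq=200 B_ack=245
After event 3: A_seq=606 A_ack=200 B_seq=200 B_ack=245
After event 4: A_seq=606 A_ack=200 B_seq=200 B_ack=606
After event 5: A_seq=626 A_ack=200 B_seq=200 B_ack=626
After event 6: A_seq=626 A_ack=277 B_seq=277 B_ack=626
After event 7: A_seq=626 A_ack=459 B_seq=459 B_ack=626

Answer: 626 459 459 626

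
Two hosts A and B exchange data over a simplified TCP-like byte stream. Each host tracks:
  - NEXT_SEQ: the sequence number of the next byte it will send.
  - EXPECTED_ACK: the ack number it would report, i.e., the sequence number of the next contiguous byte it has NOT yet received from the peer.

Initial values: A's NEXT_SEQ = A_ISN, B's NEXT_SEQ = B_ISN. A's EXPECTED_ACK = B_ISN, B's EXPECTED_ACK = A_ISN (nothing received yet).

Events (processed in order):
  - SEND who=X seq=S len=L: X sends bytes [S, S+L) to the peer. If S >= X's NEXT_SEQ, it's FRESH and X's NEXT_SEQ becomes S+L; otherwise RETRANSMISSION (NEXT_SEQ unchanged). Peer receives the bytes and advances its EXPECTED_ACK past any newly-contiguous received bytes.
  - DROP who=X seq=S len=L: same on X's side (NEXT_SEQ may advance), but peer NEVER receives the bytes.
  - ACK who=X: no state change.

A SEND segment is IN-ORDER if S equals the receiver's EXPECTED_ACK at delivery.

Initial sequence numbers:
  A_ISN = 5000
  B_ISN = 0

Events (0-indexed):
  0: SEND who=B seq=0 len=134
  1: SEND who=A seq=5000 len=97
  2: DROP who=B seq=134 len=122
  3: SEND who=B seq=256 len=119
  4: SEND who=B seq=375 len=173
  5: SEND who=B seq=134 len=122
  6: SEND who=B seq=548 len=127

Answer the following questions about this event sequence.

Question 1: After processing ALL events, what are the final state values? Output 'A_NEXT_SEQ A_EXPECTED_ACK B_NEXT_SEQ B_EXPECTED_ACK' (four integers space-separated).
After event 0: A_seq=5000 A_ack=134 B_seq=134 B_ack=5000
After event 1: A_seq=5097 A_ack=134 B_seq=134 B_ack=5097
After event 2: A_seq=5097 A_ack=134 B_seq=256 B_ack=5097
After event 3: A_seq=5097 A_ack=134 B_seq=375 B_ack=5097
After event 4: A_seq=5097 A_ack=134 B_seq=548 B_ack=5097
After event 5: A_seq=5097 A_ack=548 B_seq=548 B_ack=5097
After event 6: A_seq=5097 A_ack=675 B_seq=675 B_ack=5097

Answer: 5097 675 675 5097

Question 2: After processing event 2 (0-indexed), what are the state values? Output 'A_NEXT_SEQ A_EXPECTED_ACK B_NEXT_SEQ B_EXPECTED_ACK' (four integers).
After event 0: A_seq=5000 A_ack=134 B_seq=134 B_ack=5000
After event 1: A_seq=5097 A_ack=134 B_seq=134 B_ack=5097
After event 2: A_seq=5097 A_ack=134 B_seq=256 B_ack=5097

5097 134 256 5097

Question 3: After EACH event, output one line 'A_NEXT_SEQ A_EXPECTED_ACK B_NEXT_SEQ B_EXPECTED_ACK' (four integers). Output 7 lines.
5000 134 134 5000
5097 134 134 5097
5097 134 256 5097
5097 134 375 5097
5097 134 548 5097
5097 548 548 5097
5097 675 675 5097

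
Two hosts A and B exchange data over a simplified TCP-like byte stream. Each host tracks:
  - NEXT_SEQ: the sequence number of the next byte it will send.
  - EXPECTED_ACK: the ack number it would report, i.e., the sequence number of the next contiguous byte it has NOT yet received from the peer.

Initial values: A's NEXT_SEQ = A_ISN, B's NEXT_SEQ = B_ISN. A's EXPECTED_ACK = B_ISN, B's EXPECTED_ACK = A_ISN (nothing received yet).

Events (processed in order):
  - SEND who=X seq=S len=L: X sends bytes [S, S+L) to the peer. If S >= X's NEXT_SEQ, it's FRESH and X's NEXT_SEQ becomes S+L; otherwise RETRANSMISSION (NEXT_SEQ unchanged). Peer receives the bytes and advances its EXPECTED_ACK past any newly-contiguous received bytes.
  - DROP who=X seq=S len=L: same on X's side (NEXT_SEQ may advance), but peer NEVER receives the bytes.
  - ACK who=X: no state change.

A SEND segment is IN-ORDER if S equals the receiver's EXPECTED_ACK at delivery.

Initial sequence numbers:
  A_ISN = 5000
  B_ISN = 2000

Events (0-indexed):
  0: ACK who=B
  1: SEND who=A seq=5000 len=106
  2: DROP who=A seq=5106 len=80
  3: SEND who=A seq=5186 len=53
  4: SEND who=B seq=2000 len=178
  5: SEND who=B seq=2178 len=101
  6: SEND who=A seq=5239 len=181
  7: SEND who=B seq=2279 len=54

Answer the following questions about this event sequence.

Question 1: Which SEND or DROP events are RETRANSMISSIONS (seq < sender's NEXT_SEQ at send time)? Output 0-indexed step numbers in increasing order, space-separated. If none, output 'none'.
Step 1: SEND seq=5000 -> fresh
Step 2: DROP seq=5106 -> fresh
Step 3: SEND seq=5186 -> fresh
Step 4: SEND seq=2000 -> fresh
Step 5: SEND seq=2178 -> fresh
Step 6: SEND seq=5239 -> fresh
Step 7: SEND seq=2279 -> fresh

Answer: none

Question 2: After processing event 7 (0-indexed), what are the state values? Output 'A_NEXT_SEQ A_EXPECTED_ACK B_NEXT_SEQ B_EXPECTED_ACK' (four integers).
After event 0: A_seq=5000 A_ack=2000 B_seq=2000 B_ack=5000
After event 1: A_seq=5106 A_ack=2000 B_seq=2000 B_ack=5106
After event 2: A_seq=5186 A_ack=2000 B_seq=2000 B_ack=5106
After event 3: A_seq=5239 A_ack=2000 B_seq=2000 B_ack=5106
After event 4: A_seq=5239 A_ack=2178 B_seq=2178 B_ack=5106
After event 5: A_seq=5239 A_ack=2279 B_seq=2279 B_ack=5106
After event 6: A_seq=5420 A_ack=2279 B_seq=2279 B_ack=5106
After event 7: A_seq=5420 A_ack=2333 B_seq=2333 B_ack=5106

5420 2333 2333 5106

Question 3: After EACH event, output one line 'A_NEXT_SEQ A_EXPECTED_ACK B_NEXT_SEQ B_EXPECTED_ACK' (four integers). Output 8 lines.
5000 2000 2000 5000
5106 2000 2000 5106
5186 2000 2000 5106
5239 2000 2000 5106
5239 2178 2178 5106
5239 2279 2279 5106
5420 2279 2279 5106
5420 2333 2333 5106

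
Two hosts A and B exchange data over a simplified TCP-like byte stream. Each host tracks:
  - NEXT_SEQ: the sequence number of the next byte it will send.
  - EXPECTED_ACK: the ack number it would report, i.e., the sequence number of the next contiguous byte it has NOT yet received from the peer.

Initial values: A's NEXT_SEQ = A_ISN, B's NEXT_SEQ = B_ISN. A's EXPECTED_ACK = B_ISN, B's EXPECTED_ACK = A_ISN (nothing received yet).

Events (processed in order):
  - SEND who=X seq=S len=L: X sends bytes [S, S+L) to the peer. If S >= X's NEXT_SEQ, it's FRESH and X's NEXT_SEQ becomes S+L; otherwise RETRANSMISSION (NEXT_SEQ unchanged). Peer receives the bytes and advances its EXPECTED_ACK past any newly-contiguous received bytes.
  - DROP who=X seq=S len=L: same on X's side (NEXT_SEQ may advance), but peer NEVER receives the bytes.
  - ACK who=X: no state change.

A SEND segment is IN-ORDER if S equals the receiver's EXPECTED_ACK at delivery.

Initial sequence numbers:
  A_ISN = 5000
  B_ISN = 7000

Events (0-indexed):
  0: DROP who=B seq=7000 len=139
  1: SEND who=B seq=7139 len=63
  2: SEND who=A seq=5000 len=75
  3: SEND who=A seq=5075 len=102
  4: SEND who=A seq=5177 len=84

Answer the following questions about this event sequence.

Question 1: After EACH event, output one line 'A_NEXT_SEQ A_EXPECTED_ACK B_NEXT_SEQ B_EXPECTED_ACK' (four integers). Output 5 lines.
5000 7000 7139 5000
5000 7000 7202 5000
5075 7000 7202 5075
5177 7000 7202 5177
5261 7000 7202 5261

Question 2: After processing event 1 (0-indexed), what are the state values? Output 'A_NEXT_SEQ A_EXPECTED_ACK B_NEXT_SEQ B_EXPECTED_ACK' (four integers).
After event 0: A_seq=5000 A_ack=7000 B_seq=7139 B_ack=5000
After event 1: A_seq=5000 A_ack=7000 B_seq=7202 B_ack=5000

5000 7000 7202 5000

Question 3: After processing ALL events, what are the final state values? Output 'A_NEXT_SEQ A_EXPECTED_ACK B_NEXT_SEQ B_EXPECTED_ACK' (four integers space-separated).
After event 0: A_seq=5000 A_ack=7000 B_seq=7139 B_ack=5000
After event 1: A_seq=5000 A_ack=7000 B_seq=7202 B_ack=5000
After event 2: A_seq=5075 A_ack=7000 B_seq=7202 B_ack=5075
After event 3: A_seq=5177 A_ack=7000 B_seq=7202 B_ack=5177
After event 4: A_seq=5261 A_ack=7000 B_seq=7202 B_ack=5261

Answer: 5261 7000 7202 5261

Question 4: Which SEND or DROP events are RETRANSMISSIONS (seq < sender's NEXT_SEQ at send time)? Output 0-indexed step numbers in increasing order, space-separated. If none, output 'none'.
Step 0: DROP seq=7000 -> fresh
Step 1: SEND seq=7139 -> fresh
Step 2: SEND seq=5000 -> fresh
Step 3: SEND seq=5075 -> fresh
Step 4: SEND seq=5177 -> fresh

Answer: none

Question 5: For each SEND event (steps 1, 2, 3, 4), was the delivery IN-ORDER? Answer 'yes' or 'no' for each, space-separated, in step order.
Step 1: SEND seq=7139 -> out-of-order
Step 2: SEND seq=5000 -> in-order
Step 3: SEND seq=5075 -> in-order
Step 4: SEND seq=5177 -> in-order

Answer: no yes yes yes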